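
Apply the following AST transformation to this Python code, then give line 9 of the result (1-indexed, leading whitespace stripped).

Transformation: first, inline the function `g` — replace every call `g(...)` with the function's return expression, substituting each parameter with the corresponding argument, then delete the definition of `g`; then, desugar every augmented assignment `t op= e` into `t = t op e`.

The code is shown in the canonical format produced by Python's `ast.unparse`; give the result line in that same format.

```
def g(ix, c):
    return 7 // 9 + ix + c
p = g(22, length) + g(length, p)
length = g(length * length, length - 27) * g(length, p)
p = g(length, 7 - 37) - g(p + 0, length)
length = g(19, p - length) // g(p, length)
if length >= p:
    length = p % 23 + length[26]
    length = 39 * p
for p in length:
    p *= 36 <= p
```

p = p * (36 <= p)

Transformed code:
p = 7 // 9 + 22 + length + (7 // 9 + length + p)
length = (7 // 9 + length * length + (length - 27)) * (7 // 9 + length + p)
p = 7 // 9 + length + (7 - 37) - (7 // 9 + (p + 0) + length)
length = (7 // 9 + 19 + (p - length)) // (7 // 9 + p + length)
if length >= p:
    length = p % 23 + length[26]
    length = 39 * p
for p in length:
    p = p * (36 <= p)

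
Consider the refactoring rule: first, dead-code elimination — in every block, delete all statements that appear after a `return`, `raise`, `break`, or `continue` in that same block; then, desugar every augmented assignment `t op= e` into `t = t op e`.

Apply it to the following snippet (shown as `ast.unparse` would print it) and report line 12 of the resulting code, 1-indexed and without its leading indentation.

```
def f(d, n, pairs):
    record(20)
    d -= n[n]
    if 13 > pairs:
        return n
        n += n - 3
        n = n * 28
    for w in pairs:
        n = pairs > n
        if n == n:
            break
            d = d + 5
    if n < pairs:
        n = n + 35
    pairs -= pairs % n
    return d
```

pairs = pairs - pairs % n

Transformed code:
def f(d, n, pairs):
    record(20)
    d = d - n[n]
    if 13 > pairs:
        return n
    for w in pairs:
        n = pairs > n
        if n == n:
            break
    if n < pairs:
        n = n + 35
    pairs = pairs - pairs % n
    return d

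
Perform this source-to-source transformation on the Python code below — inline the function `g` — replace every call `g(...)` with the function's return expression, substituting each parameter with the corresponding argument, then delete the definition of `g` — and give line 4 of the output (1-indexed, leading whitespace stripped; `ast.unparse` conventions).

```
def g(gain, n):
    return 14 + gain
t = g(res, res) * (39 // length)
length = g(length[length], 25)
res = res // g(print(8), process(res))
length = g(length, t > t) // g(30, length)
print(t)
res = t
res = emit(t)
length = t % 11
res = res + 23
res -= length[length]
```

Transformed code:
t = (14 + res) * (39 // length)
length = 14 + length[length]
res = res // (14 + print(8))
length = (14 + length) // (14 + 30)
print(t)
res = t
res = emit(t)
length = t % 11
res = res + 23
res -= length[length]

length = (14 + length) // (14 + 30)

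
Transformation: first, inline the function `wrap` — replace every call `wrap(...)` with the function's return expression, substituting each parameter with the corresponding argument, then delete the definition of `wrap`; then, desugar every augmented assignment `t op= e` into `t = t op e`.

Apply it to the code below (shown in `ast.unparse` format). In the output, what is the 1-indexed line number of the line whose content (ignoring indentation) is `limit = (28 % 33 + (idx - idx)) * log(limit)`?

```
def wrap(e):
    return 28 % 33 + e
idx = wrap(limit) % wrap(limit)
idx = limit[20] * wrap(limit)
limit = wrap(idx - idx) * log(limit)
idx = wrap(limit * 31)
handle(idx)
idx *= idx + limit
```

Transformed code:
idx = (28 % 33 + limit) % (28 % 33 + limit)
idx = limit[20] * (28 % 33 + limit)
limit = (28 % 33 + (idx - idx)) * log(limit)
idx = 28 % 33 + limit * 31
handle(idx)
idx = idx * (idx + limit)

3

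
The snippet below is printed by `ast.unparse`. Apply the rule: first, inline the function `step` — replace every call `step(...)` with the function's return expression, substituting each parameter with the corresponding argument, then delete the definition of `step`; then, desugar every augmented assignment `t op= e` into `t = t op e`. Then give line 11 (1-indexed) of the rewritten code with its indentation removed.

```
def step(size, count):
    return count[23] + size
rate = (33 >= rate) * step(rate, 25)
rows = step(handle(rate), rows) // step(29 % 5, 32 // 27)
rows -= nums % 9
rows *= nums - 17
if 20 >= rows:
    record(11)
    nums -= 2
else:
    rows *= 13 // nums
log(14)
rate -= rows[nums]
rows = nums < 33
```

Transformed code:
rate = (33 >= rate) * (25[23] + rate)
rows = (rows[23] + handle(rate)) // ((32 // 27)[23] + 29 % 5)
rows = rows - nums % 9
rows = rows * (nums - 17)
if 20 >= rows:
    record(11)
    nums = nums - 2
else:
    rows = rows * (13 // nums)
log(14)
rate = rate - rows[nums]
rows = nums < 33

rate = rate - rows[nums]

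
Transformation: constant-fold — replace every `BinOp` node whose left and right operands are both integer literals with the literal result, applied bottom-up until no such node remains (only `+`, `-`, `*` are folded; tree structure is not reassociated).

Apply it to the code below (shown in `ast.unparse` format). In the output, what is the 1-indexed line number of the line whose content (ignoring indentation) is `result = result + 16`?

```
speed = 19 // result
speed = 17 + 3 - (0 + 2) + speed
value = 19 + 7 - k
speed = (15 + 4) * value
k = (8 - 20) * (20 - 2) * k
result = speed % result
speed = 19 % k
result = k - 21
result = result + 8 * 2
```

Transformed code:
speed = 19 // result
speed = 18 + speed
value = 26 - k
speed = 19 * value
k = -216 * k
result = speed % result
speed = 19 % k
result = k - 21
result = result + 16

9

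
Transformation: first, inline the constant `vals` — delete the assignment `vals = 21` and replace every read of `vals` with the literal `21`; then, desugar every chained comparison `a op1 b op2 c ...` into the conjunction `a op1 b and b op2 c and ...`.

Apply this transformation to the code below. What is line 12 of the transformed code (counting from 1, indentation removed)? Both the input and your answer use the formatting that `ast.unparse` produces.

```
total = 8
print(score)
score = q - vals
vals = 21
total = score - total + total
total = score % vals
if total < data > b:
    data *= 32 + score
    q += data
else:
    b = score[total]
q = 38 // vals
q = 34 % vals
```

q = 34 % 21

Transformed code:
total = 8
print(score)
score = q - 21
total = score - total + total
total = score % 21
if total < data and data > b:
    data *= 32 + score
    q += data
else:
    b = score[total]
q = 38 // 21
q = 34 % 21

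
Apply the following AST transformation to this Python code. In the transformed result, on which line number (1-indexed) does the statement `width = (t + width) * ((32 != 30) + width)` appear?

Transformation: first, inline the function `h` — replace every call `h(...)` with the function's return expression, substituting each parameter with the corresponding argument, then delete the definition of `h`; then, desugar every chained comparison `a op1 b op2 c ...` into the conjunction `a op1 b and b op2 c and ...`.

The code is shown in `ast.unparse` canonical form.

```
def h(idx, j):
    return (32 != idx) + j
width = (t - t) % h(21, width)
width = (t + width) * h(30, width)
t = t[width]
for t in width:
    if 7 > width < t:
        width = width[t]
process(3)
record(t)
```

2

Transformed code:
width = (t - t) % ((32 != 21) + width)
width = (t + width) * ((32 != 30) + width)
t = t[width]
for t in width:
    if 7 > width and width < t:
        width = width[t]
process(3)
record(t)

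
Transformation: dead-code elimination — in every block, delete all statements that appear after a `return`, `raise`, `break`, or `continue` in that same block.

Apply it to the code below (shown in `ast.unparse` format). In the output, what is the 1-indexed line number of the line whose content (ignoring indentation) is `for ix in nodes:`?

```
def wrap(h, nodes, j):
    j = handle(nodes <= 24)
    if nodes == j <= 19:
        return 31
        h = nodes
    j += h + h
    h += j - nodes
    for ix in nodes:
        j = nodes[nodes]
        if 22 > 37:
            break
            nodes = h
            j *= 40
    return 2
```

Transformed code:
def wrap(h, nodes, j):
    j = handle(nodes <= 24)
    if nodes == j <= 19:
        return 31
    j += h + h
    h += j - nodes
    for ix in nodes:
        j = nodes[nodes]
        if 22 > 37:
            break
    return 2

7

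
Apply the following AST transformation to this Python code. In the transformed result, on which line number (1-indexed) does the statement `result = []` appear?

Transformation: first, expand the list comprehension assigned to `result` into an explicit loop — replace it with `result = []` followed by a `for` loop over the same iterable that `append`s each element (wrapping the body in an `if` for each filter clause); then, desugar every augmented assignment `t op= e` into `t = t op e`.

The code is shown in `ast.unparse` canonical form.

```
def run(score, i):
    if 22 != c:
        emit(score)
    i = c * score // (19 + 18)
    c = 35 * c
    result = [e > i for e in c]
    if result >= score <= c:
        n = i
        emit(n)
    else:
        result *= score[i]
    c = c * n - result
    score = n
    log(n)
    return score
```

6

Transformed code:
def run(score, i):
    if 22 != c:
        emit(score)
    i = c * score // (19 + 18)
    c = 35 * c
    result = []
    for e in c:
        result.append(e > i)
    if result >= score <= c:
        n = i
        emit(n)
    else:
        result = result * score[i]
    c = c * n - result
    score = n
    log(n)
    return score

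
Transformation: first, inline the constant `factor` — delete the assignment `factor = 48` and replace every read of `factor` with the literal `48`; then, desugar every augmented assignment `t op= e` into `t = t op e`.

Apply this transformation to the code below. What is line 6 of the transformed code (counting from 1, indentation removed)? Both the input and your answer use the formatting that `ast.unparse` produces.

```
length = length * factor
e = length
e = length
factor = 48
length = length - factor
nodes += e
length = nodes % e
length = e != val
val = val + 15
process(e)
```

length = nodes % e

Transformed code:
length = length * 48
e = length
e = length
length = length - 48
nodes = nodes + e
length = nodes % e
length = e != val
val = val + 15
process(e)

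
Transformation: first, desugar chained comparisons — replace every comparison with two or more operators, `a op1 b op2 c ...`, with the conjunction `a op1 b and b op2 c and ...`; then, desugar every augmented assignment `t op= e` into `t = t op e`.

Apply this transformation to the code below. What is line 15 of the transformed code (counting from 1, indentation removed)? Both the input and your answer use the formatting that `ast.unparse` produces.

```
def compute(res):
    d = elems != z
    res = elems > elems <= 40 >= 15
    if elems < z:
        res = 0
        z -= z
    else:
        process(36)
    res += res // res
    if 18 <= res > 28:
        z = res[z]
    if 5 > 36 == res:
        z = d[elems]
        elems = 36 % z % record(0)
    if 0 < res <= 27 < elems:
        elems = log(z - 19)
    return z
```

Transformed code:
def compute(res):
    d = elems != z
    res = elems > elems and elems <= 40 and (40 >= 15)
    if elems < z:
        res = 0
        z = z - z
    else:
        process(36)
    res = res + res // res
    if 18 <= res and res > 28:
        z = res[z]
    if 5 > 36 and 36 == res:
        z = d[elems]
        elems = 36 % z % record(0)
    if 0 < res and res <= 27 and (27 < elems):
        elems = log(z - 19)
    return z

if 0 < res and res <= 27 and (27 < elems):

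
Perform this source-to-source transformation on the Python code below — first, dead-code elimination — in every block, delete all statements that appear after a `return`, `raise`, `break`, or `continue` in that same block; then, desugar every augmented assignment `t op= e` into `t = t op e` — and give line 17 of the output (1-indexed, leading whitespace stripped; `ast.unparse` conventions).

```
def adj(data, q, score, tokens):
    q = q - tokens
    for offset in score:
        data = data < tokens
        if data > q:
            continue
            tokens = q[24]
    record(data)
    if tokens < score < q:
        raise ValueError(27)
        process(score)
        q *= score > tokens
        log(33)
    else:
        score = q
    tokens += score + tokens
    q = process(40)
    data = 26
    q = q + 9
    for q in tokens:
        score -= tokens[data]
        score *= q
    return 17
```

score = score - tokens[data]

Transformed code:
def adj(data, q, score, tokens):
    q = q - tokens
    for offset in score:
        data = data < tokens
        if data > q:
            continue
    record(data)
    if tokens < score < q:
        raise ValueError(27)
    else:
        score = q
    tokens = tokens + (score + tokens)
    q = process(40)
    data = 26
    q = q + 9
    for q in tokens:
        score = score - tokens[data]
        score = score * q
    return 17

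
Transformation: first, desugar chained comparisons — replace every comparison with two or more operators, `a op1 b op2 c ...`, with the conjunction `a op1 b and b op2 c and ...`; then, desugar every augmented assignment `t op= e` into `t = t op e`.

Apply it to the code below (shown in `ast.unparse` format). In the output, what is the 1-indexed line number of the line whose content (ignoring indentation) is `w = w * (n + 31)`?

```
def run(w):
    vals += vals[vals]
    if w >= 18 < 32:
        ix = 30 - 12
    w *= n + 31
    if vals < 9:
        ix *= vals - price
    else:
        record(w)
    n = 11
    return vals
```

Transformed code:
def run(w):
    vals = vals + vals[vals]
    if w >= 18 and 18 < 32:
        ix = 30 - 12
    w = w * (n + 31)
    if vals < 9:
        ix = ix * (vals - price)
    else:
        record(w)
    n = 11
    return vals

5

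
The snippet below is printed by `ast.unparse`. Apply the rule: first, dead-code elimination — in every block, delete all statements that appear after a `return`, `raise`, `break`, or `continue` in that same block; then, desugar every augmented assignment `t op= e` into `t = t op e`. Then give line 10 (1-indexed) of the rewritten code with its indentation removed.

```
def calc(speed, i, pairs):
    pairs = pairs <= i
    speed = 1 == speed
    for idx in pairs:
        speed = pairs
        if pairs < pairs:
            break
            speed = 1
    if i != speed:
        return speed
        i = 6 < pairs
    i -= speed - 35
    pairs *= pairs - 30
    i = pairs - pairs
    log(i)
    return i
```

Transformed code:
def calc(speed, i, pairs):
    pairs = pairs <= i
    speed = 1 == speed
    for idx in pairs:
        speed = pairs
        if pairs < pairs:
            break
    if i != speed:
        return speed
    i = i - (speed - 35)
    pairs = pairs * (pairs - 30)
    i = pairs - pairs
    log(i)
    return i

i = i - (speed - 35)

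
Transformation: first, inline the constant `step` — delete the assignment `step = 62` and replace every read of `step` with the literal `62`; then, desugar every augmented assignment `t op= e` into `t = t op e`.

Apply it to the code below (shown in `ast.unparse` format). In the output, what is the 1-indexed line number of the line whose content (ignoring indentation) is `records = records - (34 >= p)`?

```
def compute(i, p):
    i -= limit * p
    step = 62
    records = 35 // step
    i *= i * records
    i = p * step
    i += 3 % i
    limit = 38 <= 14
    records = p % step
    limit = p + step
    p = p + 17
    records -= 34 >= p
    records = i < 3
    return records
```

Transformed code:
def compute(i, p):
    i = i - limit * p
    records = 35 // 62
    i = i * (i * records)
    i = p * 62
    i = i + 3 % i
    limit = 38 <= 14
    records = p % 62
    limit = p + 62
    p = p + 17
    records = records - (34 >= p)
    records = i < 3
    return records

11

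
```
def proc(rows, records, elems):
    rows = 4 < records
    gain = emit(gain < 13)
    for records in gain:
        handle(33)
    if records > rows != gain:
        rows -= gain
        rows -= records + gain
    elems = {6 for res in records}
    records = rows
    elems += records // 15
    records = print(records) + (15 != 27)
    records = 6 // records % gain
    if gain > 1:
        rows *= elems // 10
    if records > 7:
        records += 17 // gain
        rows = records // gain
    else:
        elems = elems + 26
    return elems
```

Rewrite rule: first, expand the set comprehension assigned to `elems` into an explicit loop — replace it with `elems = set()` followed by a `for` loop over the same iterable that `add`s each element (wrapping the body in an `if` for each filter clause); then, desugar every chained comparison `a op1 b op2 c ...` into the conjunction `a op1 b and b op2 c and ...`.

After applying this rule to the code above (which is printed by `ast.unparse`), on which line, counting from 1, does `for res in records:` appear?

10

Transformed code:
def proc(rows, records, elems):
    rows = 4 < records
    gain = emit(gain < 13)
    for records in gain:
        handle(33)
    if records > rows and rows != gain:
        rows -= gain
        rows -= records + gain
    elems = set()
    for res in records:
        elems.add(6)
    records = rows
    elems += records // 15
    records = print(records) + (15 != 27)
    records = 6 // records % gain
    if gain > 1:
        rows *= elems // 10
    if records > 7:
        records += 17 // gain
        rows = records // gain
    else:
        elems = elems + 26
    return elems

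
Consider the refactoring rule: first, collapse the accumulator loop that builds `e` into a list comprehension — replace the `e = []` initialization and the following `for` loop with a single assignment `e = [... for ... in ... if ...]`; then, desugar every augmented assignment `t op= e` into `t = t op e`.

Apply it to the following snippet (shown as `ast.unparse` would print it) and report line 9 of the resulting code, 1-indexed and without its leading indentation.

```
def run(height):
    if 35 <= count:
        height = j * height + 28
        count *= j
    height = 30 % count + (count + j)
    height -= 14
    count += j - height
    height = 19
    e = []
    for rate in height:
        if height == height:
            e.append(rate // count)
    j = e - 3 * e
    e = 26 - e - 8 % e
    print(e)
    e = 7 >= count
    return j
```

Transformed code:
def run(height):
    if 35 <= count:
        height = j * height + 28
        count = count * j
    height = 30 % count + (count + j)
    height = height - 14
    count = count + (j - height)
    height = 19
    e = [rate // count for rate in height if height == height]
    j = e - 3 * e
    e = 26 - e - 8 % e
    print(e)
    e = 7 >= count
    return j

e = [rate // count for rate in height if height == height]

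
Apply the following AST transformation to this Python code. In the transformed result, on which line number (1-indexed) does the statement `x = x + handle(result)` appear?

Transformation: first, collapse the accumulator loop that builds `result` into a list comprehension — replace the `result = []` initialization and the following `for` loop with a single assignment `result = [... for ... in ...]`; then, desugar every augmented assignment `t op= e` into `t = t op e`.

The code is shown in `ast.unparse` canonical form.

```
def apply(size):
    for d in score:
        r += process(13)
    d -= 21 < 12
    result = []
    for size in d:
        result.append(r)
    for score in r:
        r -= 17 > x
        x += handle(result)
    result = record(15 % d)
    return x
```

Transformed code:
def apply(size):
    for d in score:
        r = r + process(13)
    d = d - (21 < 12)
    result = [r for size in d]
    for score in r:
        r = r - (17 > x)
        x = x + handle(result)
    result = record(15 % d)
    return x

8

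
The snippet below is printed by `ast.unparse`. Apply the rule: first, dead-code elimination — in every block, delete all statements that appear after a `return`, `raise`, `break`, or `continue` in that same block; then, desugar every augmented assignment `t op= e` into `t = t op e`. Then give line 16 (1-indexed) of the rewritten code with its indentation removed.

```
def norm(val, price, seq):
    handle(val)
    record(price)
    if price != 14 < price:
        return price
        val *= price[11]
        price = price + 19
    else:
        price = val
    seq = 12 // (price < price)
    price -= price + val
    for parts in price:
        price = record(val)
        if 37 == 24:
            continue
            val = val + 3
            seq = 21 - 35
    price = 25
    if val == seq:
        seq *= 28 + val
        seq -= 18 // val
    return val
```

Transformed code:
def norm(val, price, seq):
    handle(val)
    record(price)
    if price != 14 < price:
        return price
    else:
        price = val
    seq = 12 // (price < price)
    price = price - (price + val)
    for parts in price:
        price = record(val)
        if 37 == 24:
            continue
    price = 25
    if val == seq:
        seq = seq * (28 + val)
        seq = seq - 18 // val
    return val

seq = seq * (28 + val)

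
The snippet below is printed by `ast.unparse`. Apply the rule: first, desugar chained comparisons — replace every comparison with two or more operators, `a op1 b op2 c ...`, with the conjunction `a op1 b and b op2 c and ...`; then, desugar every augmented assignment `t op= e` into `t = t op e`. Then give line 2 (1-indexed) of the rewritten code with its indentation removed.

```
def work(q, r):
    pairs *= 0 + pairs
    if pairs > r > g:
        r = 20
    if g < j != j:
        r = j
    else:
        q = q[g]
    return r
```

Transformed code:
def work(q, r):
    pairs = pairs * (0 + pairs)
    if pairs > r and r > g:
        r = 20
    if g < j and j != j:
        r = j
    else:
        q = q[g]
    return r

pairs = pairs * (0 + pairs)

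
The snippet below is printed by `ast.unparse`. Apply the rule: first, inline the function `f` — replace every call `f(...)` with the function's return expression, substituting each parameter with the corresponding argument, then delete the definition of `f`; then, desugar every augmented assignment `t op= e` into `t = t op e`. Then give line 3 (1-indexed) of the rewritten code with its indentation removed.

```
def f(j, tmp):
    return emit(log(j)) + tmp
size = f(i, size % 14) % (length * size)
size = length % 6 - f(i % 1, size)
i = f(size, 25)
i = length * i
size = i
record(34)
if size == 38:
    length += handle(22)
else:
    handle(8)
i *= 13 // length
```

i = emit(log(size)) + 25

Transformed code:
size = (emit(log(i)) + size % 14) % (length * size)
size = length % 6 - (emit(log(i % 1)) + size)
i = emit(log(size)) + 25
i = length * i
size = i
record(34)
if size == 38:
    length = length + handle(22)
else:
    handle(8)
i = i * (13 // length)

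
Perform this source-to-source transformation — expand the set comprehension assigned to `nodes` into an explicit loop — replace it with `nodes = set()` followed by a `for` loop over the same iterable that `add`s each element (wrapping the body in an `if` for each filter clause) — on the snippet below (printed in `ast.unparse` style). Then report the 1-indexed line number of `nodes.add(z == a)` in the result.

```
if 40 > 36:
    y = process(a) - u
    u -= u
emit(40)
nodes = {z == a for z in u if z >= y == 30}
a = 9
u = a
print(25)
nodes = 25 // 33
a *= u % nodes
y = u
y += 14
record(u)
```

8

Transformed code:
if 40 > 36:
    y = process(a) - u
    u -= u
emit(40)
nodes = set()
for z in u:
    if z >= y == 30:
        nodes.add(z == a)
a = 9
u = a
print(25)
nodes = 25 // 33
a *= u % nodes
y = u
y += 14
record(u)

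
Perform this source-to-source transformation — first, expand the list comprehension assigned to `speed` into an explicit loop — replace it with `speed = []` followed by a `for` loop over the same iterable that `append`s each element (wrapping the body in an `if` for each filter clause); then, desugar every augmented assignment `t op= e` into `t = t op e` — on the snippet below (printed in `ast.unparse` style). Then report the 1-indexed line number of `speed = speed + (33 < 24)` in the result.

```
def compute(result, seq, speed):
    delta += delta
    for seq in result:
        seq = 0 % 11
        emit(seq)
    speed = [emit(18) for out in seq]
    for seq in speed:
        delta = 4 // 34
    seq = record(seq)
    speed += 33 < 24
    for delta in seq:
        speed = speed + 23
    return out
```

12

Transformed code:
def compute(result, seq, speed):
    delta = delta + delta
    for seq in result:
        seq = 0 % 11
        emit(seq)
    speed = []
    for out in seq:
        speed.append(emit(18))
    for seq in speed:
        delta = 4 // 34
    seq = record(seq)
    speed = speed + (33 < 24)
    for delta in seq:
        speed = speed + 23
    return out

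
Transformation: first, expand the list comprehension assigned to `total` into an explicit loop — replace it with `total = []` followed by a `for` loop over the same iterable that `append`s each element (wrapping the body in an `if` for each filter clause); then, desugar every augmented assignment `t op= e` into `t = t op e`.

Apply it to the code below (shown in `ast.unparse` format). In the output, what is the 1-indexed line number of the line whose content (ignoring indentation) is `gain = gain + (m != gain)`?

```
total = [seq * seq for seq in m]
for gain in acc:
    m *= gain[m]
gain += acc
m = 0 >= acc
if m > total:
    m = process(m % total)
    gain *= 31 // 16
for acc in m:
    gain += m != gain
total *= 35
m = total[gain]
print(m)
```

12

Transformed code:
total = []
for seq in m:
    total.append(seq * seq)
for gain in acc:
    m = m * gain[m]
gain = gain + acc
m = 0 >= acc
if m > total:
    m = process(m % total)
    gain = gain * (31 // 16)
for acc in m:
    gain = gain + (m != gain)
total = total * 35
m = total[gain]
print(m)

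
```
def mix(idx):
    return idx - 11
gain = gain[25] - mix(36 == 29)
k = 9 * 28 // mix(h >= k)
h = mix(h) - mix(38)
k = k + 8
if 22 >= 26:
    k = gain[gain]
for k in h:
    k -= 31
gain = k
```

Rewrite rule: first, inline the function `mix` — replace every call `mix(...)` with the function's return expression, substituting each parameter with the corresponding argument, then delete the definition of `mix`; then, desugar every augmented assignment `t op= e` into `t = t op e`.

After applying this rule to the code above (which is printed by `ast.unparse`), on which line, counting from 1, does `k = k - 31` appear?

Transformed code:
gain = gain[25] - ((36 == 29) - 11)
k = 9 * 28 // ((h >= k) - 11)
h = h - 11 - (38 - 11)
k = k + 8
if 22 >= 26:
    k = gain[gain]
for k in h:
    k = k - 31
gain = k

8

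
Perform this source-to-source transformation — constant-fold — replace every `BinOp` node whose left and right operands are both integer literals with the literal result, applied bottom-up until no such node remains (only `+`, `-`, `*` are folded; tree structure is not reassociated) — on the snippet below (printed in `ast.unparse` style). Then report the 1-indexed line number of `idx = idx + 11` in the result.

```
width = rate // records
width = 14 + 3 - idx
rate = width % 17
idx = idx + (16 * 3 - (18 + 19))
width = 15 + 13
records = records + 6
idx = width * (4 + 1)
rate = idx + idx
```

Transformed code:
width = rate // records
width = 17 - idx
rate = width % 17
idx = idx + 11
width = 28
records = records + 6
idx = width * 5
rate = idx + idx

4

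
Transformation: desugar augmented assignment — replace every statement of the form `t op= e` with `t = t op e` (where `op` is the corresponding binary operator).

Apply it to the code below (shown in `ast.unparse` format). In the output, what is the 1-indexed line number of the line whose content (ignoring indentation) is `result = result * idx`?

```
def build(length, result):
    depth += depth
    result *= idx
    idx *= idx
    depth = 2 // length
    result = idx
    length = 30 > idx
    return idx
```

Transformed code:
def build(length, result):
    depth = depth + depth
    result = result * idx
    idx = idx * idx
    depth = 2 // length
    result = idx
    length = 30 > idx
    return idx

3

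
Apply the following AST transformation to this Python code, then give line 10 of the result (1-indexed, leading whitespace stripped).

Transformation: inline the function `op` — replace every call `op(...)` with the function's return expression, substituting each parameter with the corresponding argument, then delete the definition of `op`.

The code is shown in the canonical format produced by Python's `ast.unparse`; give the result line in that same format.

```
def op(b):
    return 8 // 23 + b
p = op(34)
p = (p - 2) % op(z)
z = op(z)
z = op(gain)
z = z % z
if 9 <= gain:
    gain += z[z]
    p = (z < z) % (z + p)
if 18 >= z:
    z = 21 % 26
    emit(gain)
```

z = 21 % 26

Transformed code:
p = 8 // 23 + 34
p = (p - 2) % (8 // 23 + z)
z = 8 // 23 + z
z = 8 // 23 + gain
z = z % z
if 9 <= gain:
    gain += z[z]
    p = (z < z) % (z + p)
if 18 >= z:
    z = 21 % 26
    emit(gain)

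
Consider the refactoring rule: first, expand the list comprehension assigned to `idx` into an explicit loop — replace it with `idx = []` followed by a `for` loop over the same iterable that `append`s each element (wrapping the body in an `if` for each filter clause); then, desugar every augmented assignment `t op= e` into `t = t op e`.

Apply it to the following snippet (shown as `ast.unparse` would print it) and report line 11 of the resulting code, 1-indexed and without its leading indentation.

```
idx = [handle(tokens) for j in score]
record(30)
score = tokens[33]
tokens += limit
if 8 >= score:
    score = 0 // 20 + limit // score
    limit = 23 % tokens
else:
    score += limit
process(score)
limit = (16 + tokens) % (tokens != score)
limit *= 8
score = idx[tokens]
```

score = score + limit

Transformed code:
idx = []
for j in score:
    idx.append(handle(tokens))
record(30)
score = tokens[33]
tokens = tokens + limit
if 8 >= score:
    score = 0 // 20 + limit // score
    limit = 23 % tokens
else:
    score = score + limit
process(score)
limit = (16 + tokens) % (tokens != score)
limit = limit * 8
score = idx[tokens]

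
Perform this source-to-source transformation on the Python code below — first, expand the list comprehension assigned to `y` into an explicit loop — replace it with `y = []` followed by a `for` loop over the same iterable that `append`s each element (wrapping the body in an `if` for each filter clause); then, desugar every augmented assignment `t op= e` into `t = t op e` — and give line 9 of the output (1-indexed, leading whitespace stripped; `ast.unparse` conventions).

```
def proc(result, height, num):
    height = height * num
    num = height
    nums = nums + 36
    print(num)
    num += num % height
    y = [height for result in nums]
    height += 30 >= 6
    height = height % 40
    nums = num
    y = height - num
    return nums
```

Transformed code:
def proc(result, height, num):
    height = height * num
    num = height
    nums = nums + 36
    print(num)
    num = num + num % height
    y = []
    for result in nums:
        y.append(height)
    height = height + (30 >= 6)
    height = height % 40
    nums = num
    y = height - num
    return nums

y.append(height)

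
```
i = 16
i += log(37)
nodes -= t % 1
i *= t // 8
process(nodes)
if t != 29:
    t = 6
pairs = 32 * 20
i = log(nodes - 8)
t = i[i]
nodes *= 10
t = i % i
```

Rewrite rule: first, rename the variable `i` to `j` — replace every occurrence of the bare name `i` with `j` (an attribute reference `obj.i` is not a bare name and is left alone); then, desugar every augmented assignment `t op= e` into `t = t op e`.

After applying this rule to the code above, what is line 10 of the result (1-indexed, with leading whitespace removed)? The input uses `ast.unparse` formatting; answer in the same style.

t = j[j]

Transformed code:
j = 16
j = j + log(37)
nodes = nodes - t % 1
j = j * (t // 8)
process(nodes)
if t != 29:
    t = 6
pairs = 32 * 20
j = log(nodes - 8)
t = j[j]
nodes = nodes * 10
t = j % j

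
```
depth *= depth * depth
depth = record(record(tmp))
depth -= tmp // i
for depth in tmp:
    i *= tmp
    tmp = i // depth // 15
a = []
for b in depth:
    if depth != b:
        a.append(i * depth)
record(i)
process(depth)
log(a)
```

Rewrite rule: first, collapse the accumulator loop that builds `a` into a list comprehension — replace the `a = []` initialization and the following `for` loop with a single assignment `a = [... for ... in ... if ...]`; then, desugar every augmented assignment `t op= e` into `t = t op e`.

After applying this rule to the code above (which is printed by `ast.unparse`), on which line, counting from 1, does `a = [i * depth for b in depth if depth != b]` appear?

7

Transformed code:
depth = depth * (depth * depth)
depth = record(record(tmp))
depth = depth - tmp // i
for depth in tmp:
    i = i * tmp
    tmp = i // depth // 15
a = [i * depth for b in depth if depth != b]
record(i)
process(depth)
log(a)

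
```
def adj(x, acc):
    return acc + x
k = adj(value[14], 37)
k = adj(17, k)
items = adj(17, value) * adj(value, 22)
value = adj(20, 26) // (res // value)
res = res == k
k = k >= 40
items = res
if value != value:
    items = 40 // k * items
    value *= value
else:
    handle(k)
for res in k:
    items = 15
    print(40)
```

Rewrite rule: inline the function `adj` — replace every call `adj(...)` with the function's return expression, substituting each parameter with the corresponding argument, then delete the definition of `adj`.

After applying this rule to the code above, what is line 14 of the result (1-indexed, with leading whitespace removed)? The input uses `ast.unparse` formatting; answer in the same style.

Transformed code:
k = 37 + value[14]
k = k + 17
items = (value + 17) * (22 + value)
value = (26 + 20) // (res // value)
res = res == k
k = k >= 40
items = res
if value != value:
    items = 40 // k * items
    value *= value
else:
    handle(k)
for res in k:
    items = 15
    print(40)

items = 15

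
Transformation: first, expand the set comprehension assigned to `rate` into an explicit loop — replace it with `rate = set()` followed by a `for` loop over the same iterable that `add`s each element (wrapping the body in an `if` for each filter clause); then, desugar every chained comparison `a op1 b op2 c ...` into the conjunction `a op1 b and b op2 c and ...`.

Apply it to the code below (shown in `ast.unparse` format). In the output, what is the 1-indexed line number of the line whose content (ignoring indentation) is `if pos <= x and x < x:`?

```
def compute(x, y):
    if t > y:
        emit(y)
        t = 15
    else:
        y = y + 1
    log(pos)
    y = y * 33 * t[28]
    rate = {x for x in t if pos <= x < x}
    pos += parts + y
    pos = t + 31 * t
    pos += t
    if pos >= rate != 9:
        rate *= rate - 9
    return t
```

11

Transformed code:
def compute(x, y):
    if t > y:
        emit(y)
        t = 15
    else:
        y = y + 1
    log(pos)
    y = y * 33 * t[28]
    rate = set()
    for x in t:
        if pos <= x and x < x:
            rate.add(x)
    pos += parts + y
    pos = t + 31 * t
    pos += t
    if pos >= rate and rate != 9:
        rate *= rate - 9
    return t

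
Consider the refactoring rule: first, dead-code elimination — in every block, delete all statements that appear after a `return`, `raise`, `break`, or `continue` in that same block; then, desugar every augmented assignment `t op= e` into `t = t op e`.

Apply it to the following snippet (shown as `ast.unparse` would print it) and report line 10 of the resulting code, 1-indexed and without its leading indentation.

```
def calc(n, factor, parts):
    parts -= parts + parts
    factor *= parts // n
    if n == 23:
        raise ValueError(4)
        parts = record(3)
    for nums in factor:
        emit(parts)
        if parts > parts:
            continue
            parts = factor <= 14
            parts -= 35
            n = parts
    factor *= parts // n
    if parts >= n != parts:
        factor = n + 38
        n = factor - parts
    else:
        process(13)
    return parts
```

Transformed code:
def calc(n, factor, parts):
    parts = parts - (parts + parts)
    factor = factor * (parts // n)
    if n == 23:
        raise ValueError(4)
    for nums in factor:
        emit(parts)
        if parts > parts:
            continue
    factor = factor * (parts // n)
    if parts >= n != parts:
        factor = n + 38
        n = factor - parts
    else:
        process(13)
    return parts

factor = factor * (parts // n)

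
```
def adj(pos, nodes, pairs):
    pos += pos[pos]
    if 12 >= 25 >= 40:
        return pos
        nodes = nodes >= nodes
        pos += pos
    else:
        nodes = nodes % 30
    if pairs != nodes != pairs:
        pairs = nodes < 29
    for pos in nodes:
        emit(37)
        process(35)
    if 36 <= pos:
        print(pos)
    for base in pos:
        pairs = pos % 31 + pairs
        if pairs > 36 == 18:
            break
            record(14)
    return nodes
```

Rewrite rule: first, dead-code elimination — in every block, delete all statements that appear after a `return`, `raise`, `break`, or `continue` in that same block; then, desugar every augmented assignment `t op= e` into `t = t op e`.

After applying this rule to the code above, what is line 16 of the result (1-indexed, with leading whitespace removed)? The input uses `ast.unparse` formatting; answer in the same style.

Transformed code:
def adj(pos, nodes, pairs):
    pos = pos + pos[pos]
    if 12 >= 25 >= 40:
        return pos
    else:
        nodes = nodes % 30
    if pairs != nodes != pairs:
        pairs = nodes < 29
    for pos in nodes:
        emit(37)
        process(35)
    if 36 <= pos:
        print(pos)
    for base in pos:
        pairs = pos % 31 + pairs
        if pairs > 36 == 18:
            break
    return nodes

if pairs > 36 == 18:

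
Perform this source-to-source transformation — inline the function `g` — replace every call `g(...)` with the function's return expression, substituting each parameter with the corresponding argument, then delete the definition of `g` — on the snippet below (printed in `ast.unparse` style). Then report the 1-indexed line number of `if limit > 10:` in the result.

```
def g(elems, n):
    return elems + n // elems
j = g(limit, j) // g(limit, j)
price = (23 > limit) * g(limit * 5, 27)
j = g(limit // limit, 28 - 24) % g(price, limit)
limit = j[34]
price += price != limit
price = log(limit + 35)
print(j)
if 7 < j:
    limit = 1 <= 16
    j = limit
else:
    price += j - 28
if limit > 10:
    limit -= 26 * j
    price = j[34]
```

Transformed code:
j = (limit + j // limit) // (limit + j // limit)
price = (23 > limit) * (limit * 5 + 27 // (limit * 5))
j = (limit // limit + (28 - 24) // (limit // limit)) % (price + limit // price)
limit = j[34]
price += price != limit
price = log(limit + 35)
print(j)
if 7 < j:
    limit = 1 <= 16
    j = limit
else:
    price += j - 28
if limit > 10:
    limit -= 26 * j
    price = j[34]

13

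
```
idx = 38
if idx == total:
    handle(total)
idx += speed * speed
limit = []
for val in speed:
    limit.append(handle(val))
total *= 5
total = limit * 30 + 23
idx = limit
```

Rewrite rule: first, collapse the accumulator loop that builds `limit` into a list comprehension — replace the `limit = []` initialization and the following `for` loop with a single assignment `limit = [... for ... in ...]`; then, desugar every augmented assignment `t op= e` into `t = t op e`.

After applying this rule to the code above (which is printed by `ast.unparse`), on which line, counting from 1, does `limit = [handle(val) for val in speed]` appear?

Transformed code:
idx = 38
if idx == total:
    handle(total)
idx = idx + speed * speed
limit = [handle(val) for val in speed]
total = total * 5
total = limit * 30 + 23
idx = limit

5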